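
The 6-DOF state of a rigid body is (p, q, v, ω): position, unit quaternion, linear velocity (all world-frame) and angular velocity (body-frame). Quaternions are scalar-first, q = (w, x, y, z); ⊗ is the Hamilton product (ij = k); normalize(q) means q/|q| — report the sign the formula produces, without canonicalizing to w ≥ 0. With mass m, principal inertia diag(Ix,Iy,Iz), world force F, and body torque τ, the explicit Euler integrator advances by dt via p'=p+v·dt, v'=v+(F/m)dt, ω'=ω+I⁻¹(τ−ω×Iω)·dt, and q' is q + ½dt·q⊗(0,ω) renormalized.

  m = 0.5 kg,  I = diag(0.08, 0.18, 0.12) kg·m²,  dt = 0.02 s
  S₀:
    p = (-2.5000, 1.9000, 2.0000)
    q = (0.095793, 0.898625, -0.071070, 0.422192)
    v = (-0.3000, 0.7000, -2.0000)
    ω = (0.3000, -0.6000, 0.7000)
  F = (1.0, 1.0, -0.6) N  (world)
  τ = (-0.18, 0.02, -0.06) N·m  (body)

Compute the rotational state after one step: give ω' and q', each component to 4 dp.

ω' = (0.2487, -0.5968, 0.6930)
q' = (0.0897, 0.9009, -0.0767, 0.4177)

ω×(Iω) gyroscopic = (0.0252, -0.0084, -0.0180)
angular accel α = (-2.5650, 0.1578, -0.3500)
ω + α·dt = (0.2487, -0.5968, 0.6930)
Hamilton product q⊗(0,ω) = (-0.6077639, 0.2323041, -0.5598557, -0.4507989)
updated quaternion q' = (0.0897, 0.9009, -0.0767, 0.4177)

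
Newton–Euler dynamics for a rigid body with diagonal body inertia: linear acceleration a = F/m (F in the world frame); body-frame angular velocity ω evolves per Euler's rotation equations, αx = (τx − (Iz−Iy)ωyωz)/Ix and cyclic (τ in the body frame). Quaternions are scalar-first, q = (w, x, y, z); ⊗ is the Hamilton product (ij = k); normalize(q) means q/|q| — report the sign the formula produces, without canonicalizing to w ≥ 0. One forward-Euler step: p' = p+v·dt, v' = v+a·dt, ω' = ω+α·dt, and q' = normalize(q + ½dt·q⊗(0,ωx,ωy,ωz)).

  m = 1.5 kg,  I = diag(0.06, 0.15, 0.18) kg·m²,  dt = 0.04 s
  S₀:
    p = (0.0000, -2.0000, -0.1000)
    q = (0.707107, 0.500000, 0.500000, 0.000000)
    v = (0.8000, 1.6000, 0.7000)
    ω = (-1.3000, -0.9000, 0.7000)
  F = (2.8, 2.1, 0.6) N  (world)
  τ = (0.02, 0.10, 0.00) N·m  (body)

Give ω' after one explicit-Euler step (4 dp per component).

α = I⁻¹(τ − ω×Iω) = (0.6483, -0.0613, -0.5850)
ω' = ω + α·dt = (-1.2741, -0.9025, 0.6766)

ω' = (-1.2741, -0.9025, 0.6766)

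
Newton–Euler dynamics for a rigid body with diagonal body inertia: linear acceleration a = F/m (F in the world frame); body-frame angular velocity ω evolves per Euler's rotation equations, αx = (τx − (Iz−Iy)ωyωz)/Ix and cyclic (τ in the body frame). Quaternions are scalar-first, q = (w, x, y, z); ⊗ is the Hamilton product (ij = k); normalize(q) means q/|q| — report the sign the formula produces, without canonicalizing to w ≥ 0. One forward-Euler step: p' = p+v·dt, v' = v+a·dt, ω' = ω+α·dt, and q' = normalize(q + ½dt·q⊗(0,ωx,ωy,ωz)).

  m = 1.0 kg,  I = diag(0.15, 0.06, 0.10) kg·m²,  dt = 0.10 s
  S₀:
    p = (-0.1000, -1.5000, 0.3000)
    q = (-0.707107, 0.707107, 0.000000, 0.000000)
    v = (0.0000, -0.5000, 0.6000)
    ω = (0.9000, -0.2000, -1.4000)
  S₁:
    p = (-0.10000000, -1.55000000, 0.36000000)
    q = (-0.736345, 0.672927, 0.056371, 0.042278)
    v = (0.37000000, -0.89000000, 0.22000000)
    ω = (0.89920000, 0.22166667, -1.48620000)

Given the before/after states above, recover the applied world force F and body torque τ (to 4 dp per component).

v₁ − v₀ = (0.37000000, -0.39000000, -0.38000000)
m·(v₁−v₀)/dt = (3.7000, -3.9000, -3.8000)
ω₁ − ω₀ = (-0.00080000, 0.42166667, -0.08620000)
precession coupling = (0.0112, -0.0630, 0.0162)
applied torque τ = (0.0100, 0.1900, -0.0700)

F = (3.7000, -3.9000, -3.8000)
τ = (0.0100, 0.1900, -0.0700)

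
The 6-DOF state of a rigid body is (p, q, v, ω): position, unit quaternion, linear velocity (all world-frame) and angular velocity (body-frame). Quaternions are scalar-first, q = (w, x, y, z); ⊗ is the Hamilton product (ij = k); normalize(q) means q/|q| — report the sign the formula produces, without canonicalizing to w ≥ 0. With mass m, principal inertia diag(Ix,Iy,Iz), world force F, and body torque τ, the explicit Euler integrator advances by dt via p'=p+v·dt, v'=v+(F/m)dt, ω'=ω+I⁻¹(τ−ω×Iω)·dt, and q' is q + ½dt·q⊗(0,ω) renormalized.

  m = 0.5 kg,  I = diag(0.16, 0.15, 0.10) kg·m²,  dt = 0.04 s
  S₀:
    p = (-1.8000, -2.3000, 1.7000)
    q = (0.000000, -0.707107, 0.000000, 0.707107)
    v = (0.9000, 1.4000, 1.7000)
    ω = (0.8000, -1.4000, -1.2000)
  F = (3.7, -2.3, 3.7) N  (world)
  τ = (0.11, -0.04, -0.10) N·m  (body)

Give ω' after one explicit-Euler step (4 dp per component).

gyro term ω×Iω = (-0.0840, -0.0576, 0.0112)
(τ − ω×Iω)/I = (1.2125, 0.1173, -1.1120)
new body rate ω' = (0.8485, -1.3953, -1.2445)

ω' = (0.8485, -1.3953, -1.2445)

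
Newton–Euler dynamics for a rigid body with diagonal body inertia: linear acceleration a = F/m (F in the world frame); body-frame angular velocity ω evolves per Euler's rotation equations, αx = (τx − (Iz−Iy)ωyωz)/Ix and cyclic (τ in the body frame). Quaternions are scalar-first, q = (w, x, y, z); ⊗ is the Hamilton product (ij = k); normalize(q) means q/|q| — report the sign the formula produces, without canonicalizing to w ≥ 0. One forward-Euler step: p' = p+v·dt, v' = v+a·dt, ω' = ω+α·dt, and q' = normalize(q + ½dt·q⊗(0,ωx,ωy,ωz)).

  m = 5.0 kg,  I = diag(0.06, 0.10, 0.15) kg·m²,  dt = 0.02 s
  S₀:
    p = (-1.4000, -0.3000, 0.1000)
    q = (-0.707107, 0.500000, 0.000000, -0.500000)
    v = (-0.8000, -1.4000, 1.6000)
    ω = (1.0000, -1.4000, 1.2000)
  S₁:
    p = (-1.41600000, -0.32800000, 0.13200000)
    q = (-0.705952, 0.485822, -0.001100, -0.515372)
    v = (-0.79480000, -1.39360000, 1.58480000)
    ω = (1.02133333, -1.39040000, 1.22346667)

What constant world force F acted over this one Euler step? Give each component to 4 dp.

velocity change Δv = (0.00520000, 0.00640000, -0.01520000)
F = m·Δv/dt = (1.3000, 1.6000, -3.8000)

F = (1.3000, 1.6000, -3.8000)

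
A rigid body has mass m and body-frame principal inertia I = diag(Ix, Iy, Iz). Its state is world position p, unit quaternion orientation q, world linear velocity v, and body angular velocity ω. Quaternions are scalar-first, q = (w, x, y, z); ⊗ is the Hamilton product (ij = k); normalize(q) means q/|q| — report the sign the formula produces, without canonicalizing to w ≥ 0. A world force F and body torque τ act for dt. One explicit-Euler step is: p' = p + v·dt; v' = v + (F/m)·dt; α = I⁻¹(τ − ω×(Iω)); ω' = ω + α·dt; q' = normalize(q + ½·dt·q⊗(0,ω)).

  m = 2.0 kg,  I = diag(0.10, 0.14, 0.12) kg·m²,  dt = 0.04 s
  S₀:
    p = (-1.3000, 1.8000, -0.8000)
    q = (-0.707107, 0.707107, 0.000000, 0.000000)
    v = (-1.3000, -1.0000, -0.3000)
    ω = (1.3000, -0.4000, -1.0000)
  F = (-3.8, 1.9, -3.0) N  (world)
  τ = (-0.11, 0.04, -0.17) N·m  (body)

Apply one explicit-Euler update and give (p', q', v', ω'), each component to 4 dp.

p' = (-1.3520, 1.7600, -0.8120)
q' = (-0.7251, 0.6883, 0.0198, 0.0085)
v' = (-1.3760, -0.9620, -0.3600)
ω' = (1.2592, -0.3960, -1.0497)

(τ − ω×Iω)/I = (-1.0200, 0.1000, -1.2433)
ω' = ω + α·dt = (1.2592, -0.3960, -1.0497)
q⊗(0,ω) = (-0.9192391, -0.9192391, 0.9899498, 0.4242642)
q + ½dt·q⊗(0,ω), renormalized = (-0.7251, 0.6883, 0.0198, 0.0085)
a = F/m = (-1.9000, 0.9500, -1.5000)
p' = p + v·dt = (-1.3520, 1.7600, -0.8120)
v' = v + a·dt = (-1.3760, -0.9620, -0.3600)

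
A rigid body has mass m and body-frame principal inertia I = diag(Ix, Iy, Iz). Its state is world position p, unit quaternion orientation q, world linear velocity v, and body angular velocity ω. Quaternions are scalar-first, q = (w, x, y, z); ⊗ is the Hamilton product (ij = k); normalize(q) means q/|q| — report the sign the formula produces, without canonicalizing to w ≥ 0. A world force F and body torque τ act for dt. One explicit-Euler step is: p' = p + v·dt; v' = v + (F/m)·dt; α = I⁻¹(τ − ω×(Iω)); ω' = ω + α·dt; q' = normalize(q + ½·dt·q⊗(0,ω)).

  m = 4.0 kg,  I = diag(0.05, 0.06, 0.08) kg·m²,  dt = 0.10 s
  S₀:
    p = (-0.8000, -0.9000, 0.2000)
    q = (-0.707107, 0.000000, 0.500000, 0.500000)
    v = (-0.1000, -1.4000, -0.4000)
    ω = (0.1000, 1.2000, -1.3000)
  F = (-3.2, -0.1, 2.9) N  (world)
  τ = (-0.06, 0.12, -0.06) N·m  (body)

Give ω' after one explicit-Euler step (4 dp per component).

ω' = (0.0424, 1.3935, -1.3765)

ω×(Iω) gyroscopic = (-0.0312, 0.0039, 0.0012)
α = I⁻¹(τ − ω×Iω) = (-0.5760, 1.9350, -0.7650)
new body rate ω' = (0.0424, 1.3935, -1.3765)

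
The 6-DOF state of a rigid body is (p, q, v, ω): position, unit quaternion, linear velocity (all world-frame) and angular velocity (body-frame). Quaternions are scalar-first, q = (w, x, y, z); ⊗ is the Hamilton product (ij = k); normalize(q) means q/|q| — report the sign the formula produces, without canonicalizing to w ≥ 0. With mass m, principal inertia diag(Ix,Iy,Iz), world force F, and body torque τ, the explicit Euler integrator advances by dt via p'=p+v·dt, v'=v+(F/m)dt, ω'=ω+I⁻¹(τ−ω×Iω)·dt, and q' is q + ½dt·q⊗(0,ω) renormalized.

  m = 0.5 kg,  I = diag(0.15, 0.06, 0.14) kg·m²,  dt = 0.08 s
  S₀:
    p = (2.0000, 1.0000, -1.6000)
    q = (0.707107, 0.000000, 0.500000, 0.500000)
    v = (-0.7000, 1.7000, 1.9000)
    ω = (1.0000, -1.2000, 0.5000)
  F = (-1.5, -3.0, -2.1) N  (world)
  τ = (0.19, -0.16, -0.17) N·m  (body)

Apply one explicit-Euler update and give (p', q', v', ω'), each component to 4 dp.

p + v·dt = (1.9440, 1.1360, -1.4480)
v' = v + a·dt = (-0.9400, 1.2200, 1.5640)
angular accel α = (1.5867, -2.7500, -1.9857)
new body rate ω' = (1.1269, -1.4200, 0.3411)
q⊗(0,ω) = (0.3500000, 1.5571070, -0.3485284, -0.1464465)
updated quaternion q' = (0.7196, 0.0622, 0.4850, 0.4931)

p' = (1.9440, 1.1360, -1.4480)
q' = (0.7196, 0.0622, 0.4850, 0.4931)
v' = (-0.9400, 1.2200, 1.5640)
ω' = (1.1269, -1.4200, 0.3411)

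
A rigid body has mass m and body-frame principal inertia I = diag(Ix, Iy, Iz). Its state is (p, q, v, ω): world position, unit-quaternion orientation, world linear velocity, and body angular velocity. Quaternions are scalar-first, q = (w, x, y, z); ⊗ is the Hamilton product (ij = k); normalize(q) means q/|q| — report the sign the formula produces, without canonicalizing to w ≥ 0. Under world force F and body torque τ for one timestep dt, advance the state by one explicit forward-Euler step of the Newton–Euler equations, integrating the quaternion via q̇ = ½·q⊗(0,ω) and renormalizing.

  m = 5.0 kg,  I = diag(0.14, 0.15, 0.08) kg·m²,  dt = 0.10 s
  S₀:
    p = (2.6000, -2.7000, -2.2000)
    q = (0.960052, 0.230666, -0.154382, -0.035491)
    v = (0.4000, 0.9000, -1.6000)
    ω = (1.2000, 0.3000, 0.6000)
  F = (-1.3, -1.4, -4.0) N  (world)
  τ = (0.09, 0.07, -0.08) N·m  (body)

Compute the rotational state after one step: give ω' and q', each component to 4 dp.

ω' = (1.2733, 0.3179, 0.4955)
q' = (0.9474, 0.2835, -0.1487, 0.0060)

angular accel α = (0.7329, 0.1787, -1.0450)
ω' = ω + α·dt = (1.2733, 0.3179, 0.4955)
2q̇ = q⊗(0,ω) = (-0.2091900, 1.0700805, 0.1070268, 0.8304894)
q + ½dt·q⊗(0,ω), renormalized = (0.9474, 0.2835, -0.1487, 0.0060)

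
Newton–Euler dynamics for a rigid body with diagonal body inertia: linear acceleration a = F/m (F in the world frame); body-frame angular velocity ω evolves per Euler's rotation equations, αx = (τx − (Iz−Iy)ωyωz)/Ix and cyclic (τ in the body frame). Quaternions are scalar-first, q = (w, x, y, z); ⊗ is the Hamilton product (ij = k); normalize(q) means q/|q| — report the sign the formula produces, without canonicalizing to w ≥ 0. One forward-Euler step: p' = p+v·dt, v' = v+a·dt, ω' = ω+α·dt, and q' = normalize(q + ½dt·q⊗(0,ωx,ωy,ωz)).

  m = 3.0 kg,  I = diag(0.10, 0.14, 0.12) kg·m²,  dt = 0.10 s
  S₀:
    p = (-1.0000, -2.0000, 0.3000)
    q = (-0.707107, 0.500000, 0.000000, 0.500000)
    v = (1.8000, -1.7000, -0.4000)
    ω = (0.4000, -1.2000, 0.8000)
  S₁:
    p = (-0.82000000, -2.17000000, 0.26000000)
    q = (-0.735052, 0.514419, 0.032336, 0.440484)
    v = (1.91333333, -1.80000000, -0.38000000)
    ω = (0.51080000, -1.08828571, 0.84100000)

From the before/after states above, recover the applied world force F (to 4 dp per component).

F = (3.4000, -3.0000, 0.6000)

v₁ − v₀ = (0.11333333, -0.10000000, 0.02000000)
m·(v₁−v₀)/dt = (3.4000, -3.0000, 0.6000)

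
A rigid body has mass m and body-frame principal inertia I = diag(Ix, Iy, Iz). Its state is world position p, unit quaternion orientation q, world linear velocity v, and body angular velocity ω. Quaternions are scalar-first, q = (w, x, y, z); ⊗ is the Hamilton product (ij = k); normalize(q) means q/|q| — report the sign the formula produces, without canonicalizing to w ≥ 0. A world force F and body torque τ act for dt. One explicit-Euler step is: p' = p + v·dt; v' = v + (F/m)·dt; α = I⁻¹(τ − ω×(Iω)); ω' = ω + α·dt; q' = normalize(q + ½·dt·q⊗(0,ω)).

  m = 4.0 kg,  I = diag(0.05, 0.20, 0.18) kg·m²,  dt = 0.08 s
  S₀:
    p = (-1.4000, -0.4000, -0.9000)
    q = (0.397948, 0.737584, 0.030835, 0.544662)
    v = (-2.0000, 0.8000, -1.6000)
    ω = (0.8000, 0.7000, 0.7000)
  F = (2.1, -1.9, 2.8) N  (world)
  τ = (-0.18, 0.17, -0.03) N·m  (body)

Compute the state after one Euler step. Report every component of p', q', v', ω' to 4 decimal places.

gyro term ω×Iω = (-0.0098, -0.0728, 0.0840)
(τ − ω×Iω)/I = (-3.4040, 1.2140, -0.6333)
new body rate ω' = (0.5277, 0.7971, 0.6493)
q⊗(0,ω) = (-0.9929151, -0.0413205, 0.1979844, 0.7702044)
q + ½dt·q⊗(0,ω), renormalized = (0.3578, 0.7350, 0.0387, 0.5747)
p' = p + v·dt = (-1.5600, -0.3360, -1.0280)
v + (F/m)dt = (-1.9580, 0.7620, -1.5440)

p' = (-1.5600, -0.3360, -1.0280)
q' = (0.3578, 0.7350, 0.0387, 0.5747)
v' = (-1.9580, 0.7620, -1.5440)
ω' = (0.5277, 0.7971, 0.6493)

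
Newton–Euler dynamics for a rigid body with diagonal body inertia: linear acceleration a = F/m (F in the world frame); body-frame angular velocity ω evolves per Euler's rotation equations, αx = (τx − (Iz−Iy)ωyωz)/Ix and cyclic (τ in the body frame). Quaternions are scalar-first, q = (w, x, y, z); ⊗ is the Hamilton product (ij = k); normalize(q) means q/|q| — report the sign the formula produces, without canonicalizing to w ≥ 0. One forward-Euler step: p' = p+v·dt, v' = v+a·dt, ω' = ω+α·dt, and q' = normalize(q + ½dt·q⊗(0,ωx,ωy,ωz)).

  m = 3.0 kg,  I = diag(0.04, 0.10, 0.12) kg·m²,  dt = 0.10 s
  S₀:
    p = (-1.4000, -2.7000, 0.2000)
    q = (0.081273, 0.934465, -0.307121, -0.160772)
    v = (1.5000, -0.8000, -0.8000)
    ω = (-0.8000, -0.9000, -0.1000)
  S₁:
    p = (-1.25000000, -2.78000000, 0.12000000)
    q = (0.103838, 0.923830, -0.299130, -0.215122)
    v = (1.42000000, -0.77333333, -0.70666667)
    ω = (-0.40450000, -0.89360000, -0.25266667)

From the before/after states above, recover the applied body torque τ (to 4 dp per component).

τ = (0.1600, 0.0000, -0.1400)

Δω = ω₁−ω₀ = (0.39550000, 0.00640000, -0.15266667)
gyro term ω₀×Iω₀ = (0.0018, -0.0064, 0.0432)
I·α + gyro = (0.1600, 0.0000, -0.1400)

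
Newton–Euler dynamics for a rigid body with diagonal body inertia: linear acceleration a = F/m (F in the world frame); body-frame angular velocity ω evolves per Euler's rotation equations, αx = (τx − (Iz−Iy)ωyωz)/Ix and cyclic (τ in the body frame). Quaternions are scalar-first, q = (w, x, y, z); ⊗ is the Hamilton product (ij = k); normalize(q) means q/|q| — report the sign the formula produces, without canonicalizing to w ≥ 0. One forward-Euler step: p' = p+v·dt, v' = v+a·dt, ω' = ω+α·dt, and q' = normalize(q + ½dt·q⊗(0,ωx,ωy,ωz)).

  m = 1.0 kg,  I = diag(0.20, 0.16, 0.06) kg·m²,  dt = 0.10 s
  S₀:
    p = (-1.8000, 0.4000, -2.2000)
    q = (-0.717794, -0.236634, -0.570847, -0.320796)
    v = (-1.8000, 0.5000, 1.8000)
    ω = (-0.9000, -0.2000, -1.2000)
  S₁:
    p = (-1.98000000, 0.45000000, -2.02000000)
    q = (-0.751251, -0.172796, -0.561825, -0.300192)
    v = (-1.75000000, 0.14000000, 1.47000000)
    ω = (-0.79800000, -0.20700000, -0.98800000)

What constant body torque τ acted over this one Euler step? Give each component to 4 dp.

τ = (0.1800, 0.1400, 0.1200)

rate change Δω = (0.10200000, -0.00700000, 0.21200000)
I·α + gyro = (0.1800, 0.1400, 0.1200)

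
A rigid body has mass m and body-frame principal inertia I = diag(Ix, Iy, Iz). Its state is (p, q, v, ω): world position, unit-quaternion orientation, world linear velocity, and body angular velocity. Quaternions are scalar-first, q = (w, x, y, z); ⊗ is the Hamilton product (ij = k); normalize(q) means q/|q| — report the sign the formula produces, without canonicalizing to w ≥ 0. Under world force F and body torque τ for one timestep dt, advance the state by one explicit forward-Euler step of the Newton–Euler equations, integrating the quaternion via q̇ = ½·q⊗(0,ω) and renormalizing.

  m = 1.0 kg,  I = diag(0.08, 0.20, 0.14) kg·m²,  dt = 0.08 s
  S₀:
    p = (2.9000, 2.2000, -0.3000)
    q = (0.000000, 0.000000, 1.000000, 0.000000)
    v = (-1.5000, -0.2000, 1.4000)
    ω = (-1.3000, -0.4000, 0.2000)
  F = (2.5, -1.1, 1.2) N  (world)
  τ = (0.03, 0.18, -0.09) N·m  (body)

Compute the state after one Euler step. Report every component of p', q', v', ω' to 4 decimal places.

p' = (2.7800, 2.1840, -0.1880)
q' = (0.0160, 0.0080, 0.9985, 0.0519)
v' = (-1.3000, -0.2880, 1.4960)
ω' = (-1.2748, -0.3342, 0.1129)

linear accel F/m = (2.5000, -1.1000, 1.2000)
new position p' = (2.7800, 2.1840, -0.1880)
new velocity v' = (-1.3000, -0.2880, 1.4960)
gyro term ω×Iω = (0.0048, 0.0156, 0.0624)
α = I⁻¹(τ − ω×Iω) = (0.3150, 0.8220, -1.0886)
new body rate ω' = (-1.2748, -0.3342, 0.1129)
Hamilton product q⊗(0,ω) = (0.4000000, 0.2000000, 0.0000000, 1.3000000)
q + ½dt·q⊗(0,ω), renormalized = (0.0160, 0.0080, 0.9985, 0.0519)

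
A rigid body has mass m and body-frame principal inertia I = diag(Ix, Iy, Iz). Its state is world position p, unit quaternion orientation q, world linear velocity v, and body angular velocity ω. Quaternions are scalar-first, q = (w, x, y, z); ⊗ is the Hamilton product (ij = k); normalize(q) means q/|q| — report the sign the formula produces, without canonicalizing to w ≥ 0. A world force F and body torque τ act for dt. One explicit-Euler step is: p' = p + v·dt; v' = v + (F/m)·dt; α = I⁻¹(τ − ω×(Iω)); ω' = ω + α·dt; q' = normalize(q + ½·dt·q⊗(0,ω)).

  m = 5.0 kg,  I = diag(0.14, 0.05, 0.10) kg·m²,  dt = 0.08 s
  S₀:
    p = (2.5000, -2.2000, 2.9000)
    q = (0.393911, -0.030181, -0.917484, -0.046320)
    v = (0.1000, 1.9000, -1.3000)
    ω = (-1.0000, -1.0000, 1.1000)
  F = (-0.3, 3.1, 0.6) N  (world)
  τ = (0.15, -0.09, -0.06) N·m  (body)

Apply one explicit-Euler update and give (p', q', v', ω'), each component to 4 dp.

angular accel α = (1.4643, -0.9200, 0.3000)
new body rate ω' = (-0.8829, -1.0736, 1.1240)
q⊗(0,ω) = (-0.8967130, -1.4494634, -0.3143919, -0.4540009)
updated quaternion q' = (0.3571, -0.0879, -0.9277, -0.0643)
new position p' = (2.5080, -2.0480, 2.7960)
new velocity v' = (0.0952, 1.9496, -1.2904)

p' = (2.5080, -2.0480, 2.7960)
q' = (0.3571, -0.0879, -0.9277, -0.0643)
v' = (0.0952, 1.9496, -1.2904)
ω' = (-0.8829, -1.0736, 1.1240)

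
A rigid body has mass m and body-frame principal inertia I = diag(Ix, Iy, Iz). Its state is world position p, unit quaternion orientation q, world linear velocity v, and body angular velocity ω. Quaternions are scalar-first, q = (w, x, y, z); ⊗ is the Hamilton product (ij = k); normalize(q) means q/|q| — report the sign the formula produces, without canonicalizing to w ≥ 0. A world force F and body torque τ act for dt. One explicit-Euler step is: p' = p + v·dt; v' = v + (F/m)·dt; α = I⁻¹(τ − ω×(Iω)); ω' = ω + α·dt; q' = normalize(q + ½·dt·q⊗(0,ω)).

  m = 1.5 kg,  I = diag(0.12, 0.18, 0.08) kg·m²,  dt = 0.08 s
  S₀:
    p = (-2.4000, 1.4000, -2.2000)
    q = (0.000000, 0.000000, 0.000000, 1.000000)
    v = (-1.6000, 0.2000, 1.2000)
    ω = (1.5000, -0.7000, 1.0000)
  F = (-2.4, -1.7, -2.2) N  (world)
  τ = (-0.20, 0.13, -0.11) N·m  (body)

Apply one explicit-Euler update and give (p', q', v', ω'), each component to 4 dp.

precession coupling ω×(Iω) = (0.0700, 0.0600, -0.0630)
α = I⁻¹(τ − ω×Iω) = (-2.2500, 0.3889, -0.5875)
ω' = ω + α·dt = (1.3200, -0.6689, 0.9530)
2q̇ = q⊗(0,ω) = (-1.0000000, 0.7000000, 1.5000000, 0.0000000)
q' = normalize(q + ½dt·q⊗(0,ω)) = (-0.0399, 0.0279, 0.0598, 0.9970)
a = F/m = (-1.6000, -1.1333, -1.4667)
p + v·dt = (-2.5280, 1.4160, -2.1040)
v' = v + a·dt = (-1.7280, 0.1093, 1.0827)

p' = (-2.5280, 1.4160, -2.1040)
q' = (-0.0399, 0.0279, 0.0598, 0.9970)
v' = (-1.7280, 0.1093, 1.0827)
ω' = (1.3200, -0.6689, 0.9530)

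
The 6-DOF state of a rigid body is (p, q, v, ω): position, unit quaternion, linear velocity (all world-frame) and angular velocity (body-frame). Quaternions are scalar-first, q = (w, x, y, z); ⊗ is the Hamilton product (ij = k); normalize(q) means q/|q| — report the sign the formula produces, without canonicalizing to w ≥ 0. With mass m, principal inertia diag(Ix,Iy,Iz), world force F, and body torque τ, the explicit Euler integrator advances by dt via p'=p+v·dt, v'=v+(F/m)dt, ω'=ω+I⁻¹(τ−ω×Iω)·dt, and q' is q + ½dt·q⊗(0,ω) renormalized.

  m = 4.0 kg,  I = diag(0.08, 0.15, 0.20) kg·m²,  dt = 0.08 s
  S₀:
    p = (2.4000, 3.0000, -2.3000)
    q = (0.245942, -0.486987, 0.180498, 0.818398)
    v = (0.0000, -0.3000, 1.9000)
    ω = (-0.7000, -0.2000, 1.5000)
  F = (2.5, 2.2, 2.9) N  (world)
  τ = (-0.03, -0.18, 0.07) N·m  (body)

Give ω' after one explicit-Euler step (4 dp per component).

precession coupling ω×(Iω) = (-0.0150, 0.1260, 0.0098)
α = I⁻¹(τ − ω×Iω) = (-0.1875, -2.0400, 0.3010)
ω' = ω + α·dt = (-0.7150, -0.3632, 1.5241)

ω' = (-0.7150, -0.3632, 1.5241)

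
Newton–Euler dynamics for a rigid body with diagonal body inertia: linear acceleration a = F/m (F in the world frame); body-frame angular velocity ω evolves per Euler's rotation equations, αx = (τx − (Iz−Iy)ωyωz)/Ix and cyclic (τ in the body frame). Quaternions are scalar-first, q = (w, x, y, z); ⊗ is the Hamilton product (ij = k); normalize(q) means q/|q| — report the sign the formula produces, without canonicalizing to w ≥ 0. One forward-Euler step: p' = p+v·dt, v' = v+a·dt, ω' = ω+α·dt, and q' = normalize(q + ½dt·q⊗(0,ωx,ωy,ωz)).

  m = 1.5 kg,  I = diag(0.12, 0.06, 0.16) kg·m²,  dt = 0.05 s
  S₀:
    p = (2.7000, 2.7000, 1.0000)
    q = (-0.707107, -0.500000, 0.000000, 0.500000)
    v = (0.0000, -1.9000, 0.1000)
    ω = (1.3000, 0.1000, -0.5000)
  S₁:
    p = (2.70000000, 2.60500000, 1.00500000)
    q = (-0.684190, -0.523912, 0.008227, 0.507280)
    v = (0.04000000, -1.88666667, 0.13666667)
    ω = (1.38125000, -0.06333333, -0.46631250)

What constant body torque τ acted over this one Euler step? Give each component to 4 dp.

rate change Δω = (0.08125000, -0.16333333, 0.03368750)
precession coupling = (-0.0050, 0.0260, -0.0078)
applied torque τ = (0.1900, -0.1700, 0.1000)

τ = (0.1900, -0.1700, 0.1000)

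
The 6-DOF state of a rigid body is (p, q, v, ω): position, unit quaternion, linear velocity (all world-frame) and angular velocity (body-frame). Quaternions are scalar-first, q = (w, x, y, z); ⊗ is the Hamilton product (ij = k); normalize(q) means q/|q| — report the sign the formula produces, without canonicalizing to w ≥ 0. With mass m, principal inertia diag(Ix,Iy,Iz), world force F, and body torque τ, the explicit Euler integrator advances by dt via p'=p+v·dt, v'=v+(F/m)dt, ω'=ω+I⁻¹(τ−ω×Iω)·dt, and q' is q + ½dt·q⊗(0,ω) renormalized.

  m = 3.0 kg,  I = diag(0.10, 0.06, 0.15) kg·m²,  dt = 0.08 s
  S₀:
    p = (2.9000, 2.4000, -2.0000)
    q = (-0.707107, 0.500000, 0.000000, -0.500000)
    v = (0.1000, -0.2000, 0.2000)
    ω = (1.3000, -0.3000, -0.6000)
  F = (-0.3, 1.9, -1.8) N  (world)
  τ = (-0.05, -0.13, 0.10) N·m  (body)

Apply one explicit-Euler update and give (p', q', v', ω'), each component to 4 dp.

p' = (2.9080, 2.3840, -1.9840)
q' = (-0.7438, 0.4564, -0.0055, -0.4882)
v' = (0.0920, -0.1493, 0.1520)
ω' = (1.2470, -0.5253, -0.5550)

new position p' = (2.9080, 2.3840, -1.9840)
v' = v + a·dt = (0.0920, -0.1493, 0.1520)
angular accel α = (-0.6620, -2.8167, 0.5627)
new body rate ω' = (1.2470, -0.5253, -0.5550)
2q̇ = q⊗(0,ω) = (-0.9500000, -1.0692391, -0.1378679, 0.2742642)
q + ½dt·q⊗(0,ω), renormalized = (-0.7438, 0.4564, -0.0055, -0.4882)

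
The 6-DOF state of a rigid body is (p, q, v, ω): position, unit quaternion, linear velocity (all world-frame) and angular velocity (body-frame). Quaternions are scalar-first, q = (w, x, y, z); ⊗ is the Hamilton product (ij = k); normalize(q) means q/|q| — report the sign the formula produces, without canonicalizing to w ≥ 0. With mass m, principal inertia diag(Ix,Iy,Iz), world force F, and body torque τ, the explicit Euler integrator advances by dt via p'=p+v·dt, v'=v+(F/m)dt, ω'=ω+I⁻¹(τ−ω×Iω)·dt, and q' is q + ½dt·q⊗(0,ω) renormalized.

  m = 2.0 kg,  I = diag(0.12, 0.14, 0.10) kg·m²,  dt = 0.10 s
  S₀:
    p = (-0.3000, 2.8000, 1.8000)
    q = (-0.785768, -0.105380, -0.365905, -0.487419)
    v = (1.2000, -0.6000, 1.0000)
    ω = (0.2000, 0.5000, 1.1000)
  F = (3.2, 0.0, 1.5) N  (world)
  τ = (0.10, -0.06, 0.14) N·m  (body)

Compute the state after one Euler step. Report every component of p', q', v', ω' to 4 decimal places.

linear accel F/m = (1.6000, 0.0000, 0.7500)
new position p' = (-0.1800, 2.7400, 1.9000)
new velocity v' = (1.3600, -0.6000, 1.0750)
gyro term ω×Iω = (-0.0220, 0.0044, 0.0020)
(τ − ω×Iω)/I = (1.0167, -0.4600, 1.3800)
ω + α·dt = (0.3017, 0.4540, 1.2380)
2q̇ = q⊗(0,ω) = (0.7401894, -0.3159396, -0.3744498, -0.8438538)
updated quaternion q' = (-0.7474, -0.1210, -0.3839, -0.5286)

p' = (-0.1800, 2.7400, 1.9000)
q' = (-0.7474, -0.1210, -0.3839, -0.5286)
v' = (1.3600, -0.6000, 1.0750)
ω' = (0.3017, 0.4540, 1.2380)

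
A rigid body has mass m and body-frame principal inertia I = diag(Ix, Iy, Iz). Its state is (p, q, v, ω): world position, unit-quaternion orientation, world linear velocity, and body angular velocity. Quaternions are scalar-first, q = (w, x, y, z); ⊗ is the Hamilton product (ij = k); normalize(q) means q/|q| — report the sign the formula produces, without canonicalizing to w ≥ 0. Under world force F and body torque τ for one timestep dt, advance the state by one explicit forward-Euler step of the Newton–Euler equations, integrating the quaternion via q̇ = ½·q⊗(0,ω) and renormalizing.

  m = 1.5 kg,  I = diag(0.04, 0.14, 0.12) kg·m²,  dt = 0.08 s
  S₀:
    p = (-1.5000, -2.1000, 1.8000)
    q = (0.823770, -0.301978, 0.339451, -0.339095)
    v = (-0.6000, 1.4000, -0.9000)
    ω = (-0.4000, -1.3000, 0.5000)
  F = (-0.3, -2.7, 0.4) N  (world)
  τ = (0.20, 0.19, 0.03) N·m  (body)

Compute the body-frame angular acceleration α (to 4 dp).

gyro term ω×Iω = (0.0130, 0.0160, 0.0520)
α = I⁻¹(τ − ω×Iω) = (4.6750, 1.2429, -0.1833)

α = (4.6750, 1.2429, -0.1833)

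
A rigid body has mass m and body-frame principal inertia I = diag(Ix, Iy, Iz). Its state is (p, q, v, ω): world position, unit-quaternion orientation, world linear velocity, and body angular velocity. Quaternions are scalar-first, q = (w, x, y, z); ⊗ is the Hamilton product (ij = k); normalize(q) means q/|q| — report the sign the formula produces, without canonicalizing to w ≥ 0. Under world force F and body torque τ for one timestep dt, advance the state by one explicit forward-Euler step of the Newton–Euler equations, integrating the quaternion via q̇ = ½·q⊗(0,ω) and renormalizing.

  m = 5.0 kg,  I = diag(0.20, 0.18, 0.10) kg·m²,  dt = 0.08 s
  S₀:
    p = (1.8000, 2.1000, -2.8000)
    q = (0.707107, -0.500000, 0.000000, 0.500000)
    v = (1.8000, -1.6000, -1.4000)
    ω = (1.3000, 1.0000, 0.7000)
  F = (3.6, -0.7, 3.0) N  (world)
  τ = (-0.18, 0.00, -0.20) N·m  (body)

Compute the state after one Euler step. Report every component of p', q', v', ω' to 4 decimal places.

new position p' = (1.9440, 1.9720, -2.9120)
new velocity v' = (1.8576, -1.6112, -1.3520)
gyro term ω×Iω = (-0.0560, 0.0910, -0.0260)
(τ − ω×Iω)/I = (-0.6200, -0.5056, -1.7400)
ω' = ω + α·dt = (1.2504, 0.9596, 0.5608)
Hamilton product q⊗(0,ω) = (0.3000000, 0.4192391, 1.7071070, -0.0050251)
updated quaternion q' = (0.7173, -0.4820, 0.0681, 0.4985)

p' = (1.9440, 1.9720, -2.9120)
q' = (0.7173, -0.4820, 0.0681, 0.4985)
v' = (1.8576, -1.6112, -1.3520)
ω' = (1.2504, 0.9596, 0.5608)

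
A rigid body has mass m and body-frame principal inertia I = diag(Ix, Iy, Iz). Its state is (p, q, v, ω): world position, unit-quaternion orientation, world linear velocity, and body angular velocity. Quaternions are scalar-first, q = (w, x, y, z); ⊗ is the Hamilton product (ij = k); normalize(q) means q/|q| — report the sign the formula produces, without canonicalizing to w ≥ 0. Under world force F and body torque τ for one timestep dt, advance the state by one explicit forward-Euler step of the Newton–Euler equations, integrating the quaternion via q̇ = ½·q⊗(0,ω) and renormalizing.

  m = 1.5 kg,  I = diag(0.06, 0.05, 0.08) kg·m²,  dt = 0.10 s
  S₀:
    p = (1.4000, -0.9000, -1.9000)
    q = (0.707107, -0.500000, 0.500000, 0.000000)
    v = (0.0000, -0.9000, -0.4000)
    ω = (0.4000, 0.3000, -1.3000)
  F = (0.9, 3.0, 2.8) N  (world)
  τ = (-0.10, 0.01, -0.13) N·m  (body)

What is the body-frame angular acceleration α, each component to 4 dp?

ω×(Iω) gyroscopic = (-0.0117, 0.0104, -0.0012)
(τ − ω×Iω)/I = (-1.4717, -0.0080, -1.6100)

α = (-1.4717, -0.0080, -1.6100)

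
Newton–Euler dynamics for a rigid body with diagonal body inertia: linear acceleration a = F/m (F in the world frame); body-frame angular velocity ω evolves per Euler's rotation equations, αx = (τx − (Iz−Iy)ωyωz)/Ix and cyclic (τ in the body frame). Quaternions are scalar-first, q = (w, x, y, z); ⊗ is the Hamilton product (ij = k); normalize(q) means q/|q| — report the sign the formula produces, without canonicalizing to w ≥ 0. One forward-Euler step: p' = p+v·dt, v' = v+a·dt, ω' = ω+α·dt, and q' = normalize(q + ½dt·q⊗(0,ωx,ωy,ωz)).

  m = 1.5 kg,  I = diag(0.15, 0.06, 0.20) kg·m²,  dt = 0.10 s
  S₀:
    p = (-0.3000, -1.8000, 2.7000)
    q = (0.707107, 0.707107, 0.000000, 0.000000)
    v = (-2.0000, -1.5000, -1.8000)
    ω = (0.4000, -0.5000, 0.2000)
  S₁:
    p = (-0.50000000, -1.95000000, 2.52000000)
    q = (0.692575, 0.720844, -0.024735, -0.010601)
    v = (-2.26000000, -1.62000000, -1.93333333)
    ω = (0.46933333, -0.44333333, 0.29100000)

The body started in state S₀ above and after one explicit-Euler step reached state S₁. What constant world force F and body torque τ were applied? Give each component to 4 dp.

F = (-3.9000, -1.8000, -2.0000)
τ = (0.0900, 0.0300, 0.2000)

Δv = v₁−v₀ = (-0.26000000, -0.12000000, -0.13333333)
applied force F = (-3.9000, -1.8000, -2.0000)
ω₁ − ω₀ = (0.06933333, 0.05666667, 0.09100000)
applied torque τ = (0.0900, 0.0300, 0.2000)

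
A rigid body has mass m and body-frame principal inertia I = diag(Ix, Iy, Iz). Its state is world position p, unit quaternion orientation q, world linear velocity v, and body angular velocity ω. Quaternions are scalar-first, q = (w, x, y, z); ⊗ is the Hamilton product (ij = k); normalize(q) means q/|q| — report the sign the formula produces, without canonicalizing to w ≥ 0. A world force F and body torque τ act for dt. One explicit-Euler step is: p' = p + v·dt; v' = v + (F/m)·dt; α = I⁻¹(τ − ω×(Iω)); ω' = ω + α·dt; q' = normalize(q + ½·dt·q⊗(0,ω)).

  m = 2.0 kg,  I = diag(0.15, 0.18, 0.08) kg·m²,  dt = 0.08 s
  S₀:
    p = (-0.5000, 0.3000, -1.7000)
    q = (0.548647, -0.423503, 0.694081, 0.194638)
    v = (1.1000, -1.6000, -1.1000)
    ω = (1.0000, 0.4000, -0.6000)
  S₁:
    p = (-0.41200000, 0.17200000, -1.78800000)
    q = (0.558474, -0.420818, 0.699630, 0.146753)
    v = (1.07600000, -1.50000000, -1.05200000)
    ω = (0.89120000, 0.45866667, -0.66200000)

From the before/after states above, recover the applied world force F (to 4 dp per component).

v₁ − v₀ = (-0.02400000, 0.10000000, 0.04800000)
F = m·Δv/dt = (-0.6000, 2.5000, 1.2000)

F = (-0.6000, 2.5000, 1.2000)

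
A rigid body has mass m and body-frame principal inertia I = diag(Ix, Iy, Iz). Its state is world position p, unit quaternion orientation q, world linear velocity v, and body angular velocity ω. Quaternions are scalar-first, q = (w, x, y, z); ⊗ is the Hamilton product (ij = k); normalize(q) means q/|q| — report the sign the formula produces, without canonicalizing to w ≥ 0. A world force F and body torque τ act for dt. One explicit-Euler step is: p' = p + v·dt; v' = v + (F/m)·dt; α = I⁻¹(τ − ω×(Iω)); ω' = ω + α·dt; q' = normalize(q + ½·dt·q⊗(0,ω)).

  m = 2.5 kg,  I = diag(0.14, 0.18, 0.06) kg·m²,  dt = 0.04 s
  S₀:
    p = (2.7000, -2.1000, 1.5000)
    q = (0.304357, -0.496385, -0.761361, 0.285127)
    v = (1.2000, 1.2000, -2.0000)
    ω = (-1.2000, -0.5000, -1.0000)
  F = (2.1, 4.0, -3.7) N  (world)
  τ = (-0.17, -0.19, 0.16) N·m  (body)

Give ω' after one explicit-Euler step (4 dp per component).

ω' = (-1.2314, -0.5636, -0.9093)

ω×(Iω) gyroscopic = (-0.0600, 0.0960, 0.0240)
angular accel α = (-0.7857, -1.5889, 2.2667)
new body rate ω' = (-1.2314, -0.5636, -0.9093)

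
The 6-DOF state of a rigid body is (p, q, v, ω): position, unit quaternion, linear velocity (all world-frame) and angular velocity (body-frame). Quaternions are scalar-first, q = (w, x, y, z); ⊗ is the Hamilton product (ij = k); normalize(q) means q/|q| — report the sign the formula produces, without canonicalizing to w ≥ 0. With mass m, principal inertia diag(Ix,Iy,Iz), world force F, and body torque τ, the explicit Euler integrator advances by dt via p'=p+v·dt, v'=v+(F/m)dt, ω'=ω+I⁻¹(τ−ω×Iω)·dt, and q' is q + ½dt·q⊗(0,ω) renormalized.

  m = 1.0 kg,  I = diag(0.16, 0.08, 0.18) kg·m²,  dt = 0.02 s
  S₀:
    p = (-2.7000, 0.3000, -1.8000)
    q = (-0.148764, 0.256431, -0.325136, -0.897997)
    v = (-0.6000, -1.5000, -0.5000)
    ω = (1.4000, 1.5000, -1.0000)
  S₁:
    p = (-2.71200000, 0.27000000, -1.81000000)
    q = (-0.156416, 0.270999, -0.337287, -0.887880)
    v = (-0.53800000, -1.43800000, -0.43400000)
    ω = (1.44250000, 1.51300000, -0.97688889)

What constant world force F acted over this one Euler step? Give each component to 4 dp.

v₁ − v₀ = (0.06200000, 0.06200000, 0.06600000)
applied force F = (3.1000, 3.1000, 3.3000)

F = (3.1000, 3.1000, 3.3000)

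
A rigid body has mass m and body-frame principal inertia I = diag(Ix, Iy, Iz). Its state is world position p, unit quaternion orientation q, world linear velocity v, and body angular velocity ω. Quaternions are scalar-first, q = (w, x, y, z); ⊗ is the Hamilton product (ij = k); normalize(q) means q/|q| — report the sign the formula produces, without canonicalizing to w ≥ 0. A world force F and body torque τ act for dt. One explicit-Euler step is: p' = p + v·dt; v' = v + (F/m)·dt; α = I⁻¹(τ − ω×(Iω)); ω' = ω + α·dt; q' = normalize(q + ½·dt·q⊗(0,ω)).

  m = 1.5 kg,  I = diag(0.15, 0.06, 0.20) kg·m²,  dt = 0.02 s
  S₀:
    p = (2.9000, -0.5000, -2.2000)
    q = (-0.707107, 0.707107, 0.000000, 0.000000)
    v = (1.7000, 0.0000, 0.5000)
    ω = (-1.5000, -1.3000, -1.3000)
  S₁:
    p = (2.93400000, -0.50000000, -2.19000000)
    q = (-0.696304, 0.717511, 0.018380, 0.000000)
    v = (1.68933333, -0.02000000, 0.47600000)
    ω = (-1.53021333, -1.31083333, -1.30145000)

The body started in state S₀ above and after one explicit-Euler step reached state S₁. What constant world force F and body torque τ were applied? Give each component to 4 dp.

velocity change Δv = (-0.01066667, -0.02000000, -0.02400000)
F = m·Δv/dt = (-0.8000, -1.5000, -1.8000)
Δω = ω₁−ω₀ = (-0.03021333, -0.01083333, -0.00145000)
I·α + gyro = (0.0100, -0.1300, -0.1900)

F = (-0.8000, -1.5000, -1.8000)
τ = (0.0100, -0.1300, -0.1900)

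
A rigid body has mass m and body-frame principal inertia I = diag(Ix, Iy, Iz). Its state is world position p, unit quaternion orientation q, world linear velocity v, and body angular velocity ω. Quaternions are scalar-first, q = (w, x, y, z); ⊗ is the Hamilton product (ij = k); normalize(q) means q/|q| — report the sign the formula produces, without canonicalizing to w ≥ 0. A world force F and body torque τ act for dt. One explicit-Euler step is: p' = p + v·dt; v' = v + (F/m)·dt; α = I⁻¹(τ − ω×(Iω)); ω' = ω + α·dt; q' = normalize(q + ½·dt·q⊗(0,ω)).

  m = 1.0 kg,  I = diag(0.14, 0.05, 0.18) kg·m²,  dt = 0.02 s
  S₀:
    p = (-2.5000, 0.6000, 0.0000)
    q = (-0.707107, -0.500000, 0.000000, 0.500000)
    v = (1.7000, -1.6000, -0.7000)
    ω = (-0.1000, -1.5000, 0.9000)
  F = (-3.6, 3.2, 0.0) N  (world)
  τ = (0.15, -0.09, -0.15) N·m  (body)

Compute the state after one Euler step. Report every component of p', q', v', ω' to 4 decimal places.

a = F/m = (-3.6000, 3.2000, 0.0000)
new position p' = (-2.4660, 0.5680, -0.0140)
v + (F/m)dt = (1.6280, -1.5360, -0.7000)
(τ − ω×Iω)/I = (2.3250, -1.8720, -0.7583)
new body rate ω' = (-0.0535, -1.5374, 0.8848)
2q̇ = q⊗(0,ω) = (-0.5000000, 0.8207107, 1.4606605, 0.1136037)
updated quaternion q' = (-0.7120, -0.4917, 0.0146, 0.5011)

p' = (-2.4660, 0.5680, -0.0140)
q' = (-0.7120, -0.4917, 0.0146, 0.5011)
v' = (1.6280, -1.5360, -0.7000)
ω' = (-0.0535, -1.5374, 0.8848)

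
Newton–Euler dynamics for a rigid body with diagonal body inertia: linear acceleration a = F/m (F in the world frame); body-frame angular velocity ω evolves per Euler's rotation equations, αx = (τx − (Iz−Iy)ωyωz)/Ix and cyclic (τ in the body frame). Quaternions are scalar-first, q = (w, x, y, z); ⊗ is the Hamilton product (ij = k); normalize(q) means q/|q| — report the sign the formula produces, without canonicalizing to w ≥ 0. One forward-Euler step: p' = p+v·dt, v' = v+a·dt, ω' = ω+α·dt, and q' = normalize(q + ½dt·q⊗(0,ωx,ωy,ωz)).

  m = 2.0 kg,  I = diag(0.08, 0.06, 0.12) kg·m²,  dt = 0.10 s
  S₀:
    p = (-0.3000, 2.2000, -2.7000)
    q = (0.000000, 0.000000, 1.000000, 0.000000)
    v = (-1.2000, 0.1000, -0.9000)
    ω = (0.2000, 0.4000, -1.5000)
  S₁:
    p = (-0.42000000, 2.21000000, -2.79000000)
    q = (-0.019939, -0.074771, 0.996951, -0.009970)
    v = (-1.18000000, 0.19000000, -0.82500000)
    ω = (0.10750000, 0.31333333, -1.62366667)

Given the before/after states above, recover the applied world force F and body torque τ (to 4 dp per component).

ω₁ − ω₀ = (-0.09250000, -0.08666667, -0.12366667)
I·α + gyro = (-0.1100, -0.0400, -0.1500)
velocity change Δv = (0.02000000, 0.09000000, 0.07500000)
applied force F = (0.4000, 1.8000, 1.5000)

F = (0.4000, 1.8000, 1.5000)
τ = (-0.1100, -0.0400, -0.1500)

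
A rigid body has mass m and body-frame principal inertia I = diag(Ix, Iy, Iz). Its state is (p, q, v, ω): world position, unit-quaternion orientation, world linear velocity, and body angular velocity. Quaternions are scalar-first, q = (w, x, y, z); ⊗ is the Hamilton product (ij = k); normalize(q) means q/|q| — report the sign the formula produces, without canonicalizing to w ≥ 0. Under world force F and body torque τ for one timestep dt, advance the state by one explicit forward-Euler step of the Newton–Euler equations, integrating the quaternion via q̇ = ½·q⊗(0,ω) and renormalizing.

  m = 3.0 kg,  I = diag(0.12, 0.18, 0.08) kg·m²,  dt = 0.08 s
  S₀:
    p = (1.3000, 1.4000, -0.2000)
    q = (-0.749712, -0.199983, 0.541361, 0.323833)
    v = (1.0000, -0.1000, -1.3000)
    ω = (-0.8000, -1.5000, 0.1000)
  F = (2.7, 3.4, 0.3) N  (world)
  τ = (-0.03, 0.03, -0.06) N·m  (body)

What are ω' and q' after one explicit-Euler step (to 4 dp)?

gyro term ω×Iω = (0.0150, -0.0032, 0.0720)
α = I⁻¹(τ − ω×Iω) = (-0.3750, 0.1844, -1.6500)
ω + α·dt = (-0.8300, -1.4852, -0.0320)
Hamilton product q⊗(0,ω) = (0.6196718, 1.1396552, 0.8854999, 0.6580921)
updated quaternion q' = (-0.7232, -0.1540, 0.5754, 0.3493)

ω' = (-0.8300, -1.4852, -0.0320)
q' = (-0.7232, -0.1540, 0.5754, 0.3493)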